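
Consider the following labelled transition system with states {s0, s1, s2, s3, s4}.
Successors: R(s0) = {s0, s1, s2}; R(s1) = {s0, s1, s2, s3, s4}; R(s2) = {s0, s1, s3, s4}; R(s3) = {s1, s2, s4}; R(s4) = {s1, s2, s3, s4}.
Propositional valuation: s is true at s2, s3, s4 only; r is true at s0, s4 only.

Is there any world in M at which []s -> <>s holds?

Let φ = []s -> <>s. Evaluate φ at each world:
  s0 (successors {s0, s1, s2}): φ is true.
  s1 (successors {s0, s1, s2, s3, s4}): φ is true.
  s2 (successors {s0, s1, s3, s4}): φ is true.
  s3 (successors {s1, s2, s4}): φ is true.
  s4 (successors {s1, s2, s3, s4}): φ is true.
Detail at s0 (witness):
  At s0: []s is false, <>s is true, so []s -> <>s is true.
    At s0: []s requires s at every successor {s0, s1, s2}.
      s fails at s0, so []s is false at s0.
    At s0: <>s requires s at some successor in {s0, s1, s2}.
      s holds at s2, so <>s is true at s0.

Yes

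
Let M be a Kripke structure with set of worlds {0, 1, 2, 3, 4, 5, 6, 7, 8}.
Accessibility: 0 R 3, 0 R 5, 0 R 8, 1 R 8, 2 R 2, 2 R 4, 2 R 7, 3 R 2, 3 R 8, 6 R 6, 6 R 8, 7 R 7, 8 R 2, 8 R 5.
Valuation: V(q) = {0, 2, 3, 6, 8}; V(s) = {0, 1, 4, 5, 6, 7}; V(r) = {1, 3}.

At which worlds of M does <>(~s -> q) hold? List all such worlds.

Recall that <>ψ holds at a world iff ψ holds at some accessible world.
Let φ = <>(~s -> q). Evaluate φ at each world:
  0 (successors {3, 5, 8}): φ is true.
  1 (successors {8}): φ is true.
  2 (successors {2, 4, 7}): φ is true.
  3 (successors {2, 8}): φ is true.
  4 (successors ∅): φ is false.
  5 (successors ∅): φ is false.
  6 (successors {6, 8}): φ is true.
  7 (successors {7}): φ is true.
  8 (successors {2, 5}): φ is true.
For instance, at 0:
  At 0: <>(~s -> q) requires ~s -> q at some successor in {3, 5, 8}.
    ~s -> q holds at 3, so <>(~s -> q) is true at 0.
Satisfying worlds: {0, 1, 2, 3, 6, 7, 8}

0, 1, 2, 3, 6, 7, 8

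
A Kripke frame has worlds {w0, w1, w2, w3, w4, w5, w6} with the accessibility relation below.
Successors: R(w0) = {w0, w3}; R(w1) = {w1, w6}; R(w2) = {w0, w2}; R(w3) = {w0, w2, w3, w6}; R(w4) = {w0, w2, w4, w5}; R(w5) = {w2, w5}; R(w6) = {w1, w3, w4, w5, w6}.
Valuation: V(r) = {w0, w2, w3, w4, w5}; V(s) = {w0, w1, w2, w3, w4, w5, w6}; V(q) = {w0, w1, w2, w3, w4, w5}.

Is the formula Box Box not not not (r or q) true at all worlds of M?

Let φ = Box Box not not not (r or q). Evaluate φ at each world:
  w0 (successors {w0, w3}): φ is false.
  w1 (successors {w1, w6}): φ is false.
  w2 (successors {w0, w2}): φ is false.
  w3 (successors {w0, w2, w3, w6}): φ is false.
  w4 (successors {w0, w2, w4, w5}): φ is false.
  w5 (successors {w2, w5}): φ is false.
  w6 (successors {w1, w3, w4, w5, w6}): φ is false.
Detail at w0 (counterexample):
  At w0: Box Box not not not (r or q) requires Box not not not (r or q) at every successor {w0, w3}.
    Box not not not (r or q) fails at w0, so Box Box not not not (r or q) is false at w0.
      At w0: Box not not not (r or q) requires not not not (r or q) at every successor {w0, w3}.
        not not not (r or q) fails at w0, so Box not not not (r or q) is false at w0.

No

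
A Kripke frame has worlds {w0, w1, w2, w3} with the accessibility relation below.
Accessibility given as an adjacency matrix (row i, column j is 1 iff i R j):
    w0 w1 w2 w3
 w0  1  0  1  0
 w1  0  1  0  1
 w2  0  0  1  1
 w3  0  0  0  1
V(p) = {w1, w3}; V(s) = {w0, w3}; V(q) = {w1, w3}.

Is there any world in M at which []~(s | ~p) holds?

Let φ = []~(s | ~p). Evaluate φ at each world:
  w0 (successors {w0, w2}): φ is false.
  w1 (successors {w1, w3}): φ is false.
  w2 (successors {w2, w3}): φ is false.
  w3 (successors {w3}): φ is false.
For instance, at w1:
  At w1: []~(s | ~p) requires ~(s | ~p) at every successor {w1, w3}.
    ~(s | ~p) fails at w3, so []~(s | ~p) is false at w1.

No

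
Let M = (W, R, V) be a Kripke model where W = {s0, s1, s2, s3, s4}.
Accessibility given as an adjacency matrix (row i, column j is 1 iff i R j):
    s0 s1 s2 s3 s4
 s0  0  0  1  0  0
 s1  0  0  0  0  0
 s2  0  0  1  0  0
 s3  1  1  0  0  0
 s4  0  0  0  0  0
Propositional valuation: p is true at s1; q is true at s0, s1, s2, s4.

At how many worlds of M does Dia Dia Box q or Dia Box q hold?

3

Let φ = Dia Dia Box q or Dia Box q. Evaluate φ at each world:
  s0 (successors {s2}): φ is true.
  s1 (successors ∅): φ is false.
  s2 (successors {s2}): φ is true.
  s3 (successors {s0, s1}): φ is true.
  s4 (successors ∅): φ is false.
For instance, at s3:
  At s3: Dia Dia Box q is true, Dia Box q is true, so Dia Dia Box q or Dia Box q is true.
    At s3: Dia Dia Box q requires Dia Box q at some successor in {s0, s1}.
      Dia Box q holds at s0, so Dia Dia Box q is true at s3.
    At s3: Dia Box q requires Box q at some successor in {s0, s1}.
      Box q holds at s0, so Dia Box q is true at s3.
Satisfying worlds: {s0, s2, s3}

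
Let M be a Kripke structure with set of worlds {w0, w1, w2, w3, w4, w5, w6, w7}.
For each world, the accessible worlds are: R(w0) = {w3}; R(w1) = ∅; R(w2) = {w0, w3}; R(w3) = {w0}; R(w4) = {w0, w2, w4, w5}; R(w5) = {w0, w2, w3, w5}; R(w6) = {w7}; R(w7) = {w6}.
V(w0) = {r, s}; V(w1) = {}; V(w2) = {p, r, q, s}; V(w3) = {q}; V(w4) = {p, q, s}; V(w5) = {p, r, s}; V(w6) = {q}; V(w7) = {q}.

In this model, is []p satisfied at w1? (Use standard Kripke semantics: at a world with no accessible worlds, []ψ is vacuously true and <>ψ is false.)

Yes

Recall that []ψ holds at a world iff ψ holds at every accessible world, and <>ψ holds iff ψ holds at some accessible world.
At w1: no accessible worlds, so []p holds vacuously.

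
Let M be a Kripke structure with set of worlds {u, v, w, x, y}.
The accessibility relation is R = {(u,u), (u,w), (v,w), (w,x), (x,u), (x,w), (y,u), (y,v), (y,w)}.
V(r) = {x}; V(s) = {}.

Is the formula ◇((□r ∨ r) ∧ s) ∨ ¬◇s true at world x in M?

At x: ◇((□r ∨ r) ∧ s) is false, ¬◇s is true, so ◇((□r ∨ r) ∧ s) ∨ ¬◇s is true.
  At x: ◇((□r ∨ r) ∧ s) requires (□r ∨ r) ∧ s at some successor in {u, w}.
    At u: (□r ∨ r) ∧ s is false.
    At w: (□r ∨ r) ∧ s is false.
  So ◇((□r ∨ r) ∧ s) is false at x.
  At x: ◇s is false, so ¬◇s is true.
    At x: ◇s requires s at some successor in {u, w}.
      At u: s is false.
      At w: s is false.
    So ◇s is false at x.

Yes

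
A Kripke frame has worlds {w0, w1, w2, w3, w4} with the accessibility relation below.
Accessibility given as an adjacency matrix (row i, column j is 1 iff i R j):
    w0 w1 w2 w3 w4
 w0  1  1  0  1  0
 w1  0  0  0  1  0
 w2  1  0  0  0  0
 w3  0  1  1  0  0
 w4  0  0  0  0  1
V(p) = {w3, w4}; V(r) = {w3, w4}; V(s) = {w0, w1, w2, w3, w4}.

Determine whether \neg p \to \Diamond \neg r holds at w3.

Recall that \Diamond ψ holds at a world iff ψ holds at some accessible world.
At w3: \neg p is false, \Diamond \neg r is true, so \neg p \to \Diamond \neg r is true.
  At w3: \Diamond \neg r requires \neg r at some successor in {w1, w2}.
    \neg r holds at w1, so \Diamond \neg r is true at w3.

Yes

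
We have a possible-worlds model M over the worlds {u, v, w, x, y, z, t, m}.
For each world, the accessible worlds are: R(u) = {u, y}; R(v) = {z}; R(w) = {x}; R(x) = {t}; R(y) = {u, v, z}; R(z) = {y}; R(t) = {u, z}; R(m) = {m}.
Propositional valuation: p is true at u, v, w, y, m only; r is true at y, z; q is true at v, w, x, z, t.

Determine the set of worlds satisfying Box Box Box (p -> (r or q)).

none

Let φ = Box Box Box (p -> (r or q)). Evaluate φ at each world:
  u (successors {u, y}): φ is false.
  v (successors {z}): φ is false.
  w (successors {x}): φ is false.
  x (successors {t}): φ is false.
  y (successors {u, v, z}): φ is false.
  z (successors {y}): φ is false.
  t (successors {u, z}): φ is false.
  m (successors {m}): φ is false.
For instance, at y:
  At y: Box Box Box (p -> (r or q)) requires Box Box (p -> (r or q)) at every successor {u, v, z}.
    Box Box (p -> (r or q)) fails at u, so Box Box Box (p -> (r or q)) is false at y.
      At u: Box Box (p -> (r or q)) requires Box (p -> (r or q)) at every successor {u, y}.
        Box (p -> (r or q)) fails at u, so Box Box (p -> (r or q)) is false at u.
Satisfying worlds: none.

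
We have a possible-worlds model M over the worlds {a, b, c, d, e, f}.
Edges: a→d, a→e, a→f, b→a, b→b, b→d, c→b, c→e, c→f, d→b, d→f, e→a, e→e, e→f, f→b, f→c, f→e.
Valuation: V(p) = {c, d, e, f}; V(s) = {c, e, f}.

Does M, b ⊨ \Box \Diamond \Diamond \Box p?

Yes

At b: \Box \Diamond \Diamond \Box p requires \Diamond \Diamond \Box p at every successor {a, b, d}.
    At a: \Diamond \Diamond \Box p requires \Diamond \Box p at some successor in {d, e, f}.
      \Diamond \Box p holds at e, so \Diamond \Diamond \Box p is true at a.
    At b: \Diamond \Diamond \Box p requires \Diamond \Box p at some successor in {a, b, d}.
      \Diamond \Box p holds at b, so \Diamond \Diamond \Box p is true at b.
    At d: \Diamond \Diamond \Box p requires \Diamond \Box p at some successor in {b, f}.
      \Diamond \Box p holds at b, so \Diamond \Diamond \Box p is true at d.
So \Box \Diamond \Diamond \Box p is true at b.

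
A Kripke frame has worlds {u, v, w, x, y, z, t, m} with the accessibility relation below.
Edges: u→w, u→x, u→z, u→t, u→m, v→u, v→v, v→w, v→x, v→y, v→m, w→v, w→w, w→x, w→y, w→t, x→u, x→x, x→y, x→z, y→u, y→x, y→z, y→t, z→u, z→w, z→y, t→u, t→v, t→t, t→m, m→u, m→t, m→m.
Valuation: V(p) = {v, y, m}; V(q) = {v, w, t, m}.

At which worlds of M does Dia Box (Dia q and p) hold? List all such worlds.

none

Let φ = Dia Box (Dia q and p). Evaluate φ at each world:
  u (successors {w, x, z, t, m}): φ is false.
  v (successors {u, v, w, x, y, m}): φ is false.
  w (successors {v, w, x, y, t}): φ is false.
  x (successors {u, x, y, z}): φ is false.
  y (successors {u, x, z, t}): φ is false.
  z (successors {u, w, y}): φ is false.
  t (successors {u, v, t, m}): φ is false.
  m (successors {u, t, m}): φ is false.
For instance, at t:
  At t: Dia Box (Dia q and p) requires Box (Dia q and p) at some successor in {u, v, t, m}.
    At u: Box (Dia q and p) is false.
    At v: Box (Dia q and p) is false.
    At t: Box (Dia q and p) is false.
    At m: Box (Dia q and p) is false.
  So Dia Box (Dia q and p) is false at t.
Satisfying worlds: none.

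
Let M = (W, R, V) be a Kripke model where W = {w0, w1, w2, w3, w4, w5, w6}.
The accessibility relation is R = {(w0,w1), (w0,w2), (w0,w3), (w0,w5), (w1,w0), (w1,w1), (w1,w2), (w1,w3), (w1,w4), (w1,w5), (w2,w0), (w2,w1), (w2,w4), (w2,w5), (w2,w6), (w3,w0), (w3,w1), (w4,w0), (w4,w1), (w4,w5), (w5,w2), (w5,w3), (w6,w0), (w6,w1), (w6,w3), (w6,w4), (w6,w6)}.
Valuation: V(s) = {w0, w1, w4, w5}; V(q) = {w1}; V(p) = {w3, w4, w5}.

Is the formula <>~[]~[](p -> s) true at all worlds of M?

Let φ = <>~[]~[](p -> s). Evaluate φ at each world:
  w0 (successors {w1, w2, w3, w5}): φ is true.
  w1 (successors {w0, w1, w2, w3, w4, w5}): φ is true.
  w2 (successors {w0, w1, w4, w5, w6}): φ is true.
  w3 (successors {w0, w1}): φ is true.
  w4 (successors {w0, w1, w5}): φ is true.
  w5 (successors {w2, w3}): φ is true.
  w6 (successors {w0, w1, w3, w4, w6}): φ is true.
For instance, at w1:
  At w1: <>~[]~[](p -> s) requires ~[]~[](p -> s) at some successor in {w0, w1, w2, w3, w4, w5}.
    ~[]~[](p -> s) holds at w0, so <>~[]~[](p -> s) is true at w1.
      At w0: []~[](p -> s) is false, so ~[]~[](p -> s) is true.

Yes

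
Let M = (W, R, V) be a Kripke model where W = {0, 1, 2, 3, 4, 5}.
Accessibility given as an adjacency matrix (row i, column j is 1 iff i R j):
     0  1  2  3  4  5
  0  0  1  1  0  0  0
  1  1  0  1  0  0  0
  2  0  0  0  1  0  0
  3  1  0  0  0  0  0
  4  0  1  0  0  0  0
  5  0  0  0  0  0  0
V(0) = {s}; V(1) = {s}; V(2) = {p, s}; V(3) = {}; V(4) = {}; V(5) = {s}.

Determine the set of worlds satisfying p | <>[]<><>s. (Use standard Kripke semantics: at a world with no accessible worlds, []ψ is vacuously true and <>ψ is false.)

Let φ = p | <>[]<><>s. Evaluate φ at each world:
  0 (successors {1, 2}): φ is true.
  1 (successors {0, 2}): φ is true.
  2 (successors {3}): φ is true.
  3 (successors {0}): φ is true.
  4 (successors {1}): φ is true.
  5 (successors ∅): φ is false.
For instance, at 0:
  At 0: p is false, <>[]<><>s is true, so p | <>[]<><>s is true.
    At 0: <>[]<><>s requires []<><>s at some successor in {1, 2}.
      []<><>s holds at 1, so <>[]<><>s is true at 0.
Satisfying worlds: {0, 1, 2, 3, 4}

0, 1, 2, 3, 4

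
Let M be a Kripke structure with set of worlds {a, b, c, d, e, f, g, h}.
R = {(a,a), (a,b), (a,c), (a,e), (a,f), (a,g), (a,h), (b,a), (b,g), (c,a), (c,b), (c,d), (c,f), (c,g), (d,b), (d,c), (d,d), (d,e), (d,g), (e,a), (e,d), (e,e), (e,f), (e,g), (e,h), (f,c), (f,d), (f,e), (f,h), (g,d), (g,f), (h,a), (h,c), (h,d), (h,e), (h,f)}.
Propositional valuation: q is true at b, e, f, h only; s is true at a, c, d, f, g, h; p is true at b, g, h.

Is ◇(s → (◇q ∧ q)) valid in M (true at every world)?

No

Let φ = ◇(s → (◇q ∧ q)). Evaluate φ at each world:
  a (successors {a, b, c, e, f, g, h}): φ is true.
  b (successors {a, g}): φ is false.
  c (successors {a, b, d, f, g}): φ is true.
  d (successors {b, c, d, e, g}): φ is true.
  e (successors {a, d, e, f, g, h}): φ is true.
  f (successors {c, d, e, h}): φ is true.
  g (successors {d, f}): φ is true.
  h (successors {a, c, d, e, f}): φ is true.
Detail at b (counterexample):
  At b: ◇(s → (◇q ∧ q)) requires s → (◇q ∧ q) at some successor in {a, g}.
    At a: s → (◇q ∧ q) is false.
    At g: s → (◇q ∧ q) is false.
  So ◇(s → (◇q ∧ q)) is false at b.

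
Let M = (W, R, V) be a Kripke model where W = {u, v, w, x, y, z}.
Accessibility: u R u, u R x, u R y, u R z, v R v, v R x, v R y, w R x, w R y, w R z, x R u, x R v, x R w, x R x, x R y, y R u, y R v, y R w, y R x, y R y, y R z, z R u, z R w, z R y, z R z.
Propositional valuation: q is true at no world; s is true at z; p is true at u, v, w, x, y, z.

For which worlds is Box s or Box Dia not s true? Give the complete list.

Recall that Box ψ holds at a world iff ψ holds at every accessible world, and Dia ψ holds iff ψ holds at some accessible world.
Let φ = Box s or Box Dia not s. Evaluate φ at each world:
  u (successors {u, x, y, z}): φ is true.
  v (successors {v, x, y}): φ is true.
  w (successors {x, y, z}): φ is true.
  x (successors {u, v, w, x, y}): φ is true.
  y (successors {u, v, w, x, y, z}): φ is true.
  z (successors {u, w, y, z}): φ is true.
For instance, at y:
  At y: Box s is false, Box Dia not s is true, so Box s or Box Dia not s is true.
    At y: Box s requires s at every successor {u, v, w, x, y, z}.
      s fails at u, so Box s is false at y.
    At y: Box Dia not s requires Dia not s at every successor {u, v, w, x, y, z}.
      At u: Dia not s is true.
      At v: Dia not s is true.
      At w: Dia not s is true.
      At x: Dia not s is true.
      At y: Dia not s is true.
      At z: Dia not s is true.
    So Box Dia not s is true at y.
Satisfying worlds: {u, v, w, x, y, z}

u, v, w, x, y, z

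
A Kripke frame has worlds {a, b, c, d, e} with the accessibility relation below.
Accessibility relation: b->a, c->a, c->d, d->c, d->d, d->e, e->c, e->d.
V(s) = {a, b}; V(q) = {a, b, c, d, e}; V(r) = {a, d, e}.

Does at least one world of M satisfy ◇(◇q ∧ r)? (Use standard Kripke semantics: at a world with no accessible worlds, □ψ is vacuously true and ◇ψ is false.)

Yes

Let φ = ◇(◇q ∧ r). Evaluate φ at each world:
  a (successors ∅): φ is false.
  b (successors {a}): φ is false.
  c (successors {a, d}): φ is true.
  d (successors {c, d, e}): φ is true.
  e (successors {c, d}): φ is true.
Detail at c (witness):
  At c: ◇(◇q ∧ r) requires ◇q ∧ r at some successor in {a, d}.
    ◇q ∧ r holds at d, so ◇(◇q ∧ r) is true at c.
      At d: ◇q is true, r is true, so ◇q ∧ r is true.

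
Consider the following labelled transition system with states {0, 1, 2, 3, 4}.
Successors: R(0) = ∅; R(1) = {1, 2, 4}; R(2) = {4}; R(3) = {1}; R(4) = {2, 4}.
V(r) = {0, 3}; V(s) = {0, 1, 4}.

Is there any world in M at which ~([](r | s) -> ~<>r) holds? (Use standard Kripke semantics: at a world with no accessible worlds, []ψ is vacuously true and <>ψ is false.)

Recall that []ψ holds at a world iff ψ holds at every accessible world, and <>ψ holds iff ψ holds at some accessible world.
Let φ = ~([](r | s) -> ~<>r). Evaluate φ at each world:
  0 (successors ∅): φ is false.
  1 (successors {1, 2, 4}): φ is false.
  2 (successors {4}): φ is false.
  3 (successors {1}): φ is false.
  4 (successors {2, 4}): φ is false.
For instance, at 1:
  At 1: [](r | s) -> ~<>r is true, so ~([](r | s) -> ~<>r) is false.
    At 1: [](r | s) is false, ~<>r is true, so [](r | s) -> ~<>r is true.
      At 1: [](r | s) requires r | s at every successor {1, 2, 4}.
        r | s fails at 2, so [](r | s) is false at 1.
      At 1: <>r is false, so ~<>r is true.

No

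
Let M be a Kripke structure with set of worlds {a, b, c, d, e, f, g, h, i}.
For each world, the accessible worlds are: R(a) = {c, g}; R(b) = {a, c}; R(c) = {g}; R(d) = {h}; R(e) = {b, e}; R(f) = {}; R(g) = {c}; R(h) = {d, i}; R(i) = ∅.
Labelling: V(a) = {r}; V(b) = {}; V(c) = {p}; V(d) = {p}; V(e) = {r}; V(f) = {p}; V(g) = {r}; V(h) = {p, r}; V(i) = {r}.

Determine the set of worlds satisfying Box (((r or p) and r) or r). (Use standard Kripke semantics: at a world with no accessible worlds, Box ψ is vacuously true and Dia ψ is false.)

Let φ = Box (((r or p) and r) or r). Evaluate φ at each world:
  a (successors {c, g}): φ is false.
  b (successors {a, c}): φ is false.
  c (successors {g}): φ is true.
  d (successors {h}): φ is true.
  e (successors {b, e}): φ is false.
  f (successors ∅): φ is true.
  g (successors {c}): φ is false.
  h (successors {d, i}): φ is false.
  i (successors ∅): φ is true.
For instance, at e:
  At e: Box (((r or p) and r) or r) requires ((r or p) and r) or r at every successor {b, e}.
    ((r or p) and r) or r fails at b, so Box (((r or p) and r) or r) is false at e.
Satisfying worlds: {c, d, f, i}

c, d, f, i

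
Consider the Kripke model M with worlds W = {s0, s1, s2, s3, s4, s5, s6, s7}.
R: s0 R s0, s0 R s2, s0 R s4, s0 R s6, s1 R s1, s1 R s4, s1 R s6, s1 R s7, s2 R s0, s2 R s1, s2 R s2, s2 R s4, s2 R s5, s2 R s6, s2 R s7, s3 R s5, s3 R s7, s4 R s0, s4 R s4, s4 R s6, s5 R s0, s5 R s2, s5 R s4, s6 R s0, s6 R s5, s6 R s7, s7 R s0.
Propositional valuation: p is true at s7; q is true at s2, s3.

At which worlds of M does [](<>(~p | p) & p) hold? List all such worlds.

Recall that []ψ holds at a world iff ψ holds at every accessible world, and <>ψ holds iff ψ holds at some accessible world.
Let φ = [](<>(~p | p) & p). Evaluate φ at each world:
  s0 (successors {s0, s2, s4, s6}): φ is false.
  s1 (successors {s1, s4, s6, s7}): φ is false.
  s2 (successors {s0, s1, s2, s4, s5, s6, s7}): φ is false.
  s3 (successors {s5, s7}): φ is false.
  s4 (successors {s0, s4, s6}): φ is false.
  s5 (successors {s0, s2, s4}): φ is false.
  s6 (successors {s0, s5, s7}): φ is false.
  s7 (successors {s0}): φ is false.
For instance, at s4:
  At s4: [](<>(~p | p) & p) requires <>(~p | p) & p at every successor {s0, s4, s6}.
    <>(~p | p) & p fails at s0, so [](<>(~p | p) & p) is false at s4.
      At s0: <>(~p | p) is true, p is false, so <>(~p | p) & p is false.
Satisfying worlds: none.

none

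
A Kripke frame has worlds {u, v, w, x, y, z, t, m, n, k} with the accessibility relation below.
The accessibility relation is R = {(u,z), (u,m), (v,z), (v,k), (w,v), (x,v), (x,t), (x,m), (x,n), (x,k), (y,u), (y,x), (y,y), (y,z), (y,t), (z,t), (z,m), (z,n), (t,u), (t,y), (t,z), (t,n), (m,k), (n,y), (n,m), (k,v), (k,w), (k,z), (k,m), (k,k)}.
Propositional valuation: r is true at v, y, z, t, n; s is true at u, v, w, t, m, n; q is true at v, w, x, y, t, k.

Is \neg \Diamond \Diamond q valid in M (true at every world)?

Let φ = \neg \Diamond \Diamond q. Evaluate φ at each world:
  u (successors {z, m}): φ is false.
  v (successors {z, k}): φ is false.
  w (successors {v}): φ is false.
  x (successors {v, t, m, n, k}): φ is false.
  y (successors {u, x, y, z, t}): φ is false.
  z (successors {t, m, n}): φ is false.
  t (successors {u, y, z, n}): φ is false.
  m (successors {k}): φ is false.
  n (successors {y, m}): φ is false.
  k (successors {v, w, z, m, k}): φ is false.
Detail at u (counterexample):
  At u: \Diamond \Diamond q is true, so \neg \Diamond \Diamond q is false.
    At u: \Diamond \Diamond q requires \Diamond q at some successor in {z, m}.
      \Diamond q holds at z, so \Diamond \Diamond q is true at u.

No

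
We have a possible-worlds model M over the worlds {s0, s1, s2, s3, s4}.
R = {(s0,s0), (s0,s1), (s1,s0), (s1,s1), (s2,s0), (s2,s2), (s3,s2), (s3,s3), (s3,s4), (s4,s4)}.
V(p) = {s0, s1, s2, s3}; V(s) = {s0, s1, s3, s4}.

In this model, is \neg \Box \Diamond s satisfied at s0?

No

At s0: \Box \Diamond s is true, so \neg \Box \Diamond s is false.
  At s0: \Box \Diamond s requires \Diamond s at every successor {s0, s1}.
      At s0: \Diamond s requires s at some successor in {s0, s1}.
        s holds at s0, so \Diamond s is true at s0.
      At s1: \Diamond s requires s at some successor in {s0, s1}.
        s holds at s0, so \Diamond s is true at s1.
  So \Box \Diamond s is true at s0.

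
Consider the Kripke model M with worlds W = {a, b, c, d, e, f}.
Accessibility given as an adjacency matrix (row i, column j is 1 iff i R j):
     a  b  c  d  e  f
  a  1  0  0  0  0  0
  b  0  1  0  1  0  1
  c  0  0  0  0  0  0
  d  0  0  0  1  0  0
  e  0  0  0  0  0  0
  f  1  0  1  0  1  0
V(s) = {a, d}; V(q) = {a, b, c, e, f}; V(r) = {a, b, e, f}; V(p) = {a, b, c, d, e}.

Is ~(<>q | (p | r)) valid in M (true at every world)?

No

Let φ = ~(<>q | (p | r)). Evaluate φ at each world:
  a (successors {a}): φ is false.
  b (successors {b, d, f}): φ is false.
  c (successors ∅): φ is false.
  d (successors {d}): φ is false.
  e (successors ∅): φ is false.
  f (successors {a, c, e}): φ is false.
Detail at a (counterexample):
  At a: <>q | (p | r) is true, so ~(<>q | (p | r)) is false.
    At a: <>q is true, p | r is true, so <>q | (p | r) is true.
      At a: <>q requires q at some successor in {a}.
        q holds at a, so <>q is true at a.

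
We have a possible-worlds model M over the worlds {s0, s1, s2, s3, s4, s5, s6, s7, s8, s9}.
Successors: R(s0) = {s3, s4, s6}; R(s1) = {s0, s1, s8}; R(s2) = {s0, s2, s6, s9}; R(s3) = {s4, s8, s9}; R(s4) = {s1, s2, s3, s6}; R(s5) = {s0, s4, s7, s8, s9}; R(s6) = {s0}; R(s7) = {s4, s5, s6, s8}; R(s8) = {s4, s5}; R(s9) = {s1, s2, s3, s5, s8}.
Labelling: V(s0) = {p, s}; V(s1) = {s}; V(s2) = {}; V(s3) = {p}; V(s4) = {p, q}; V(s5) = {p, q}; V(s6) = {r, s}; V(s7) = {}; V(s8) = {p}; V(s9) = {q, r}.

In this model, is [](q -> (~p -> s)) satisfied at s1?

Recall that []ψ holds at a world iff ψ holds at every accessible world, and <>ψ holds iff ψ holds at some accessible world.
At s1: [](q -> (~p -> s)) requires q -> (~p -> s) at every successor {s0, s1, s8}.
  At s0: q -> (~p -> s) is true.
  At s1: q -> (~p -> s) is true.
  At s8: q -> (~p -> s) is true.
So [](q -> (~p -> s)) is true at s1.

Yes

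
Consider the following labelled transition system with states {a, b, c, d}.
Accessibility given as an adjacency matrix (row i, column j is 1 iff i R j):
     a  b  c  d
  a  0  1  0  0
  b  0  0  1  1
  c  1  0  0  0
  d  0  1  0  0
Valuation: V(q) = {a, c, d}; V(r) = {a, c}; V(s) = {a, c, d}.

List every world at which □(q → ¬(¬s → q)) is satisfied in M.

a, d

Recall that □ψ holds at a world iff ψ holds at every accessible world, and ◇ψ holds iff ψ holds at some accessible world.
Let φ = □(q → ¬(¬s → q)). Evaluate φ at each world:
  a (successors {b}): φ is true.
  b (successors {c, d}): φ is false.
  c (successors {a}): φ is false.
  d (successors {b}): φ is true.
For instance, at d:
  At d: □(q → ¬(¬s → q)) requires q → ¬(¬s → q) at every successor {b}.
    At b: q → ¬(¬s → q) is true.
  So □(q → ¬(¬s → q)) is true at d.
Satisfying worlds: {a, d}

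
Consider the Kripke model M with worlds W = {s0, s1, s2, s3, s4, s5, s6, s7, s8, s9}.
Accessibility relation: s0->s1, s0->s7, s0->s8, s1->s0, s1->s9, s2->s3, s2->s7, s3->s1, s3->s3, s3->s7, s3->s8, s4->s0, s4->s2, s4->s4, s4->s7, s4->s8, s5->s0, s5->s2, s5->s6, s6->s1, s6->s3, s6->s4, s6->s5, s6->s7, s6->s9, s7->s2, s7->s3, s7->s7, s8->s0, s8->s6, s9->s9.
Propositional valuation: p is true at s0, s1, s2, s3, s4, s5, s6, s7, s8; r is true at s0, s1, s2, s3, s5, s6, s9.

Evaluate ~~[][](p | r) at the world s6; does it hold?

Recall that []ψ holds at a world iff ψ holds at every accessible world, and <>ψ holds iff ψ holds at some accessible world.
At s6: ~[][](p | r) is false, so ~~[][](p | r) is true.
  At s6: [][](p | r) is true, so ~[][](p | r) is false.
    At s6: [][](p | r) requires [](p | r) at every successor {s1, s3, s4, s5, s7, s9}.
      At s1: [](p | r) is true.
      At s3: [](p | r) is true.
      At s4: [](p | r) is true.
      At s5: [](p | r) is true.
      At s7: [](p | r) is true.
      At s9: [](p | r) is true.
    So [][](p | r) is true at s6.

Yes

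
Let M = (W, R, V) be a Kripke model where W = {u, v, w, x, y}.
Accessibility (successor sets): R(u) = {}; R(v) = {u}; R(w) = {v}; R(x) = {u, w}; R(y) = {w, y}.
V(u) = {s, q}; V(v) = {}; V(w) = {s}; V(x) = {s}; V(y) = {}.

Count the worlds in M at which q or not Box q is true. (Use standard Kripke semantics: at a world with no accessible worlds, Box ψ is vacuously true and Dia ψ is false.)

4

Let φ = q or not Box q. Evaluate φ at each world:
  u (successors ∅): φ is true.
  v (successors {u}): φ is false.
  w (successors {v}): φ is true.
  x (successors {u, w}): φ is true.
  y (successors {w, y}): φ is true.
For instance, at x:
  At x: q is false, not Box q is true, so q or not Box q is true.
    At x: Box q is false, so not Box q is true.
      At x: Box q requires q at every successor {u, w}.
        q fails at w, so Box q is false at x.
Satisfying worlds: {u, w, x, y}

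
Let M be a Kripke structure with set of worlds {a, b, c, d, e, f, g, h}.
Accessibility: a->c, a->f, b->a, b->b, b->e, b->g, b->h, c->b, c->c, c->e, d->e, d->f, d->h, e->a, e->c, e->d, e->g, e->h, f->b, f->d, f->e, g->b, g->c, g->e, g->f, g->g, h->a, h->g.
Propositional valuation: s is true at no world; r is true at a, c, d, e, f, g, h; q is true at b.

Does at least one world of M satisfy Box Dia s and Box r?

No

Let φ = Box Dia s and Box r. Evaluate φ at each world:
  a (successors {c, f}): φ is false.
  b (successors {a, b, e, g, h}): φ is false.
  c (successors {b, c, e}): φ is false.
  d (successors {e, f, h}): φ is false.
  e (successors {a, c, d, g, h}): φ is false.
  f (successors {b, d, e}): φ is false.
  g (successors {b, c, e, f, g}): φ is false.
  h (successors {a, g}): φ is false.
For instance, at h:
  At h: Box Dia s is false, Box r is true, so Box Dia s and Box r is false.
    At h: Box Dia s requires Dia s at every successor {a, g}.
      Dia s fails at a, so Box Dia s is false at h.
    At h: Box r requires r at every successor {a, g}.
      At a: r is true.
      At g: r is true.
    So Box r is true at h.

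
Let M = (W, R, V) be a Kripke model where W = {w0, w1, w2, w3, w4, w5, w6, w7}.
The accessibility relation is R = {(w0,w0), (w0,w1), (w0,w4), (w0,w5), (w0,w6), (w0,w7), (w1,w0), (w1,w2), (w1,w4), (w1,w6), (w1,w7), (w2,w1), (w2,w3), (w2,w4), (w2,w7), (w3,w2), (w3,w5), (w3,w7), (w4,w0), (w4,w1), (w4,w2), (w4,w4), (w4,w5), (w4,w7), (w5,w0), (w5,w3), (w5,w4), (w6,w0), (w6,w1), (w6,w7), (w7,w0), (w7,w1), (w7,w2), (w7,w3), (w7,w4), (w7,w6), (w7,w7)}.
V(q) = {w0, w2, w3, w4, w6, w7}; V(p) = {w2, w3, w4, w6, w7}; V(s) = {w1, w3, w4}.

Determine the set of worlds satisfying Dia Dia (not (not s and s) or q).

Let φ = Dia Dia (not (not s and s) or q). Evaluate φ at each world:
  w0 (successors {w0, w1, w4, w5, w6, w7}): φ is true.
  w1 (successors {w0, w2, w4, w6, w7}): φ is true.
  w2 (successors {w1, w3, w4, w7}): φ is true.
  w3 (successors {w2, w5, w7}): φ is true.
  w4 (successors {w0, w1, w2, w4, w5, w7}): φ is true.
  w5 (successors {w0, w3, w4}): φ is true.
  w6 (successors {w0, w1, w7}): φ is true.
  w7 (successors {w0, w1, w2, w3, w4, w6, w7}): φ is true.
For instance, at w0:
  At w0: Dia Dia (not (not s and s) or q) requires Dia (not (not s and s) or q) at some successor in {w0, w1, w4, w5, w6, w7}.
    Dia (not (not s and s) or q) holds at w0, so Dia Dia (not (not s and s) or q) is true at w0.
      At w0: Dia (not (not s and s) or q) requires not (not s and s) or q at some successor in {w0, w1, w4, w5, w6, w7}.
        not (not s and s) or q holds at w0, so Dia (not (not s and s) or q) is true at w0.
Satisfying worlds: {w0, w1, w2, w3, w4, w5, w6, w7}

w0, w1, w2, w3, w4, w5, w6, w7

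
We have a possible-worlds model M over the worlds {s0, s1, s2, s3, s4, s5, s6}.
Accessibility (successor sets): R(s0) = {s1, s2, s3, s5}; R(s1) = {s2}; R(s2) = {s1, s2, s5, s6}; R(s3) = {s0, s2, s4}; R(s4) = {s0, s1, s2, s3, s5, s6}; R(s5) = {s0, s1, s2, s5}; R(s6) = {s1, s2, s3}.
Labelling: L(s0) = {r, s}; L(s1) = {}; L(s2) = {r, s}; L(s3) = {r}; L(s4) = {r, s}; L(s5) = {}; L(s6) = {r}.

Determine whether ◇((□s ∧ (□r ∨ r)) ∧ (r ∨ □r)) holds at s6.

At s6: ◇((□s ∧ (□r ∨ r)) ∧ (r ∨ □r)) requires (□s ∧ (□r ∨ r)) ∧ (r ∨ □r) at some successor in {s1, s2, s3}.
  (□s ∧ (□r ∨ r)) ∧ (r ∨ □r) holds at s1, so ◇((□s ∧ (□r ∨ r)) ∧ (r ∨ □r)) is true at s6.
    At s1: □s ∧ (□r ∨ r) is true, r ∨ □r is true, so (□s ∧ (□r ∨ r)) ∧ (r ∨ □r) is true.
      At s1: □s is true, □r ∨ r is true, so □s ∧ (□r ∨ r) is true.
      At s1: r is false, □r is true, so r ∨ □r is true.

Yes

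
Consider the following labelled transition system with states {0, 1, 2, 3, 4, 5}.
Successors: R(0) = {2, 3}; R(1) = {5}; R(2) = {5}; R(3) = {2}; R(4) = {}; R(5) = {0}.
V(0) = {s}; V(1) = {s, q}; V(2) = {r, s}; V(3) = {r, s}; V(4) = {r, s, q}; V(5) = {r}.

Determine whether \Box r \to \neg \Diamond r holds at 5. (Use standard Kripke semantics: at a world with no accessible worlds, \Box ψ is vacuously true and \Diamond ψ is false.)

Yes

At 5: \Box r is false, \neg \Diamond r is true, so \Box r \to \neg \Diamond r is true.
  At 5: \Box r requires r at every successor {0}.
    r fails at 0, so \Box r is false at 5.
  At 5: \Diamond r is false, so \neg \Diamond r is true.
    At 5: \Diamond r requires r at some successor in {0}.
      At 0: r is false.
    So \Diamond r is false at 5.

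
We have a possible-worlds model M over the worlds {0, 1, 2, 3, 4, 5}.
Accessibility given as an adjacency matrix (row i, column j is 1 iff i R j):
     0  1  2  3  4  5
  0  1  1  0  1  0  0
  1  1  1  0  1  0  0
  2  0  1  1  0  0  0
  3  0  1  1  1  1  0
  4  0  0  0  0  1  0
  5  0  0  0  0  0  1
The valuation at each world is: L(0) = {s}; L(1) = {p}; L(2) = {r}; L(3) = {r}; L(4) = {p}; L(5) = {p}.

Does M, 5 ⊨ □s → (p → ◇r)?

At 5: □s is false, p → ◇r is false, so □s → (p → ◇r) is true.
  At 5: □s requires s at every successor {5}.
    s fails at 5, so □s is false at 5.
  At 5: p is true, ◇r is false, so p → ◇r is false.
    At 5: ◇r requires r at some successor in {5}.
      At 5: r is false.
    So ◇r is false at 5.

Yes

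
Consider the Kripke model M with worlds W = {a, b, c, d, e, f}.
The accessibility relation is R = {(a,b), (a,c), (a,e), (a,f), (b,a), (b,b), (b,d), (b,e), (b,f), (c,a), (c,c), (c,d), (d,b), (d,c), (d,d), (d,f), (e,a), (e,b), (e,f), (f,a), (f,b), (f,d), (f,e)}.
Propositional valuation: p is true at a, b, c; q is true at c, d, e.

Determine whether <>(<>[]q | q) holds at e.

No

At e: <>(<>[]q | q) requires <>[]q | q at some successor in {a, b, f}.
  At a: <>[]q | q is false.
  At b: <>[]q | q is false.
  At f: <>[]q | q is false.
So <>(<>[]q | q) is false at e.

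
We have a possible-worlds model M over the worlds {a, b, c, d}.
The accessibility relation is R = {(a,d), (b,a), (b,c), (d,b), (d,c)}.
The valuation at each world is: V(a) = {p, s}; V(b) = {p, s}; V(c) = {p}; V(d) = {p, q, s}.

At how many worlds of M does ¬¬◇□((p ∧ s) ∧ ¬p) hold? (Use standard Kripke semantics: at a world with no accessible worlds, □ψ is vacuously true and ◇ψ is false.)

Recall that □ψ holds at a world iff ψ holds at every accessible world, and ◇ψ holds iff ψ holds at some accessible world.
Let φ = ¬¬◇□((p ∧ s) ∧ ¬p). Evaluate φ at each world:
  a (successors {d}): φ is false.
  b (successors {a, c}): φ is true.
  c (successors ∅): φ is false.
  d (successors {b, c}): φ is true.
For instance, at a:
  At a: ¬◇□((p ∧ s) ∧ ¬p) is true, so ¬¬◇□((p ∧ s) ∧ ¬p) is false.
    At a: ◇□((p ∧ s) ∧ ¬p) is false, so ¬◇□((p ∧ s) ∧ ¬p) is true.
      At a: ◇□((p ∧ s) ∧ ¬p) requires □((p ∧ s) ∧ ¬p) at some successor in {d}.
        At d: □((p ∧ s) ∧ ¬p) is false.
      So ◇□((p ∧ s) ∧ ¬p) is false at a.
Satisfying worlds: {b, d}

2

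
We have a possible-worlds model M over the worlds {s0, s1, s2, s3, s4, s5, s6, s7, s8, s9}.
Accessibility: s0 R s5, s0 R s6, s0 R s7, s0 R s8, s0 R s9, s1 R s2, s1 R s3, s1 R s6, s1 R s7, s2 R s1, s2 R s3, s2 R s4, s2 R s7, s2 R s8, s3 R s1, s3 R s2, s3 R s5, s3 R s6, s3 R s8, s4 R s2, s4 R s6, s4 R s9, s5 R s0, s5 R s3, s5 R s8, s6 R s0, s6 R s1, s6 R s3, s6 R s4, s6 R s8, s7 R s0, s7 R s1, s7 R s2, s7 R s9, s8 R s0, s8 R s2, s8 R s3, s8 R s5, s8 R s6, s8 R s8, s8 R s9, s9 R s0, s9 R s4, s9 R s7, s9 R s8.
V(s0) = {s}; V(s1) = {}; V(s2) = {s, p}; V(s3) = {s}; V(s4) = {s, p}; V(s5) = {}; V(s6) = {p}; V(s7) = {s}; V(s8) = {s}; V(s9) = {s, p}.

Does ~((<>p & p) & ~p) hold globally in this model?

Recall that <>ψ holds at a world iff ψ holds at some accessible world.
Let φ = ~((<>p & p) & ~p). Evaluate φ at each world:
  s0 (successors {s5, s6, s7, s8, s9}): φ is true.
  s1 (successors {s2, s3, s6, s7}): φ is true.
  s2 (successors {s1, s3, s4, s7, s8}): φ is true.
  s3 (successors {s1, s2, s5, s6, s8}): φ is true.
  s4 (successors {s2, s6, s9}): φ is true.
  s5 (successors {s0, s3, s8}): φ is true.
  s6 (successors {s0, s1, s3, s4, s8}): φ is true.
  s7 (successors {s0, s1, s2, s9}): φ is true.
  s8 (successors {s0, s2, s3, s5, s6, s8, s9}): φ is true.
  s9 (successors {s0, s4, s7, s8}): φ is true.
For instance, at s5:
  At s5: (<>p & p) & ~p is false, so ~((<>p & p) & ~p) is true.
    At s5: <>p & p is false, ~p is true, so (<>p & p) & ~p is false.
      At s5: <>p is false, p is false, so <>p & p is false.

Yes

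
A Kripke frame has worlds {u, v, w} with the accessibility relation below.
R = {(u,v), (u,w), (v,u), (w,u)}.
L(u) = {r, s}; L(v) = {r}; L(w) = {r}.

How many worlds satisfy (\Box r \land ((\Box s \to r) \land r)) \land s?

Let φ = (\Box r \land ((\Box s \to r) \land r)) \land s. Evaluate φ at each world:
  u (successors {v, w}): φ is true.
  v (successors {u}): φ is false.
  w (successors {u}): φ is false.
For instance, at w:
  At w: \Box r \land ((\Box s \to r) \land r) is true, s is false, so (\Box r \land ((\Box s \to r) \land r)) \land s is false.
    At w: \Box r is true, (\Box s \to r) \land r is true, so \Box r \land ((\Box s \to r) \land r) is true.
      At w: \Box r requires r at every successor {u}.
        At u: r is true.
      So \Box r is true at w.
      At w: \Box s \to r is true, r is true, so (\Box s \to r) \land r is true.
Satisfying worlds: {u}

1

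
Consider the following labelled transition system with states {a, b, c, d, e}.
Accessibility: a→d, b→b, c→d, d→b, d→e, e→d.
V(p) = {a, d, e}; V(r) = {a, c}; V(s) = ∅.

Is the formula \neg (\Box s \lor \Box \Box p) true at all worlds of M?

Let φ = \neg (\Box s \lor \Box \Box p). Evaluate φ at each world:
  a (successors {d}): φ is true.
  b (successors {b}): φ is true.
  c (successors {d}): φ is true.
  d (successors {b, e}): φ is true.
  e (successors {d}): φ is true.
For instance, at d:
  At d: \Box s \lor \Box \Box p is false, so \neg (\Box s \lor \Box \Box p) is true.
    At d: \Box s is false, \Box \Box p is false, so \Box s \lor \Box \Box p is false.
      At d: \Box s requires s at every successor {b, e}.
        s fails at b, so \Box s is false at d.
      At d: \Box \Box p requires \Box p at every successor {b, e}.
        \Box p fails at b, so \Box \Box p is false at d.

Yes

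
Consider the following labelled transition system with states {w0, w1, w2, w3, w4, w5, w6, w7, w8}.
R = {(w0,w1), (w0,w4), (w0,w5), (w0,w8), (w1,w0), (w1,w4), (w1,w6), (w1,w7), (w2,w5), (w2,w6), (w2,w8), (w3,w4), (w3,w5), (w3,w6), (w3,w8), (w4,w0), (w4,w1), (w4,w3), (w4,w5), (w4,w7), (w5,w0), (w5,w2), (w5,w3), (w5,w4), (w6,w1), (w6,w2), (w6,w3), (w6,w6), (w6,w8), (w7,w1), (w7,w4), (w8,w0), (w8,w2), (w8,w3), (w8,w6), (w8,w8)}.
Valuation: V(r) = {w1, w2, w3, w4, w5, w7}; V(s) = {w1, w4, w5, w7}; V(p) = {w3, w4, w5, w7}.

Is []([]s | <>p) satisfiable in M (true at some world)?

Let φ = []([]s | <>p). Evaluate φ at each world:
  w0 (successors {w1, w4, w5, w8}): φ is true.
  w1 (successors {w0, w4, w6, w7}): φ is true.
  w2 (successors {w5, w6, w8}): φ is true.
  w3 (successors {w4, w5, w6, w8}): φ is true.
  w4 (successors {w0, w1, w3, w5, w7}): φ is true.
  w5 (successors {w0, w2, w3, w4}): φ is true.
  w6 (successors {w1, w2, w3, w6, w8}): φ is true.
  w7 (successors {w1, w4}): φ is true.
  w8 (successors {w0, w2, w3, w6, w8}): φ is true.
Detail at w0 (witness):
  At w0: []([]s | <>p) requires []s | <>p at every successor {w1, w4, w5, w8}.
    At w1: []s | <>p is true.
    At w4: []s | <>p is true.
    At w5: []s | <>p is true.
    At w8: []s | <>p is true.
  So []([]s | <>p) is true at w0.

Yes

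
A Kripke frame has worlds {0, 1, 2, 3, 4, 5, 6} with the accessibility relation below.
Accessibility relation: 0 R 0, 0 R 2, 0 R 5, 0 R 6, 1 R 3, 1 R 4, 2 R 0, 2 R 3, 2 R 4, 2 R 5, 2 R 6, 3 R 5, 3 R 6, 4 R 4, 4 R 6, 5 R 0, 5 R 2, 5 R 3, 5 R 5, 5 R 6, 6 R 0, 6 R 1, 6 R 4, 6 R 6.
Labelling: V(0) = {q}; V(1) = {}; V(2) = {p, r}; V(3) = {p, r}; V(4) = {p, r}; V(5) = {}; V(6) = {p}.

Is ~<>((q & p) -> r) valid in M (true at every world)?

Recall that <>ψ holds at a world iff ψ holds at some accessible world.
Let φ = ~<>((q & p) -> r). Evaluate φ at each world:
  0 (successors {0, 2, 5, 6}): φ is false.
  1 (successors {3, 4}): φ is false.
  2 (successors {0, 3, 4, 5, 6}): φ is false.
  3 (successors {5, 6}): φ is false.
  4 (successors {4, 6}): φ is false.
  5 (successors {0, 2, 3, 5, 6}): φ is false.
  6 (successors {0, 1, 4, 6}): φ is false.
Detail at 0 (counterexample):
  At 0: <>((q & p) -> r) is true, so ~<>((q & p) -> r) is false.
    At 0: <>((q & p) -> r) requires (q & p) -> r at some successor in {0, 2, 5, 6}.
      (q & p) -> r holds at 0, so <>((q & p) -> r) is true at 0.

No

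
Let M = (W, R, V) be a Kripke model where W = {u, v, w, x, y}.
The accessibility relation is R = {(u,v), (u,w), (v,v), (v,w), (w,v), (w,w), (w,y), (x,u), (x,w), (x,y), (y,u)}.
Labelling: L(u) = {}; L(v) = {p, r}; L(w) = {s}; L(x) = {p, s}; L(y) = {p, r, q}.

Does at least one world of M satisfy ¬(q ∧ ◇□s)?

Recall that □ψ holds at a world iff ψ holds at every accessible world, and ◇ψ holds iff ψ holds at some accessible world.
Let φ = ¬(q ∧ ◇□s). Evaluate φ at each world:
  u (successors {v, w}): φ is true.
  v (successors {v, w}): φ is true.
  w (successors {v, w, y}): φ is true.
  x (successors {u, w, y}): φ is true.
  y (successors {u}): φ is true.
Detail at u (witness):
  At u: q ∧ ◇□s is false, so ¬(q ∧ ◇□s) is true.
    At u: q is false, ◇□s is false, so q ∧ ◇□s is false.
      At u: ◇□s requires □s at some successor in {v, w}.
        At v: □s is false.
        At w: □s is false.
      So ◇□s is false at u.

Yes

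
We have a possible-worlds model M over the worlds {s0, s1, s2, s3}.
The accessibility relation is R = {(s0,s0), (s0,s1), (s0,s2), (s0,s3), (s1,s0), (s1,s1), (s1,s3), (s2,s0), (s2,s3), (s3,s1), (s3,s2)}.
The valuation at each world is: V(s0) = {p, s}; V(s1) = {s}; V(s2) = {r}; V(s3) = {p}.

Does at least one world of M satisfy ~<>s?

Let φ = ~<>s. Evaluate φ at each world:
  s0 (successors {s0, s1, s2, s3}): φ is false.
  s1 (successors {s0, s1, s3}): φ is false.
  s2 (successors {s0, s3}): φ is false.
  s3 (successors {s1, s2}): φ is false.
For instance, at s1:
  At s1: <>s is true, so ~<>s is false.
    At s1: <>s requires s at some successor in {s0, s1, s3}.
      s holds at s0, so <>s is true at s1.

No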